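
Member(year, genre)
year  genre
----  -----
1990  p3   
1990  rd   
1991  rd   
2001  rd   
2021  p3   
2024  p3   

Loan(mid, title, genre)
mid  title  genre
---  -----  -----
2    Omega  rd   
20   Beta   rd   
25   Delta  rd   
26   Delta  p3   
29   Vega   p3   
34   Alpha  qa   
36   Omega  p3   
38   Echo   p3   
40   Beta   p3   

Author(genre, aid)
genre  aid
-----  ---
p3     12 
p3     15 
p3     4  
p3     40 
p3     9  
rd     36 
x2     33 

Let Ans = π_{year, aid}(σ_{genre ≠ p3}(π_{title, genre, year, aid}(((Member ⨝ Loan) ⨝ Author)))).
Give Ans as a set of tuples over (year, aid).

{(1990, 36), (1991, 36), (2001, 36)}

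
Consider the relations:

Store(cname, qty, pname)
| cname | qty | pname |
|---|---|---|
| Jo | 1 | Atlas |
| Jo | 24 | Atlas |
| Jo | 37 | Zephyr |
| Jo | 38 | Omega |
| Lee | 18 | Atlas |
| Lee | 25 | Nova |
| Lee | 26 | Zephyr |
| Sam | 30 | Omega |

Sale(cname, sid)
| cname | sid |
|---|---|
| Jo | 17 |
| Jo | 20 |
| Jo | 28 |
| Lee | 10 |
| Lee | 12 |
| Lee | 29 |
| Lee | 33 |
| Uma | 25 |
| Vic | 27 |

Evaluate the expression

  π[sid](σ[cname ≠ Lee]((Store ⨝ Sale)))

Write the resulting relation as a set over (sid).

{17, 20, 28}

Natural join on cname: {(Jo, 1, Atlas, 17), (Jo, 1, Atlas, 20), (Jo, 1, Atlas, 28), (Jo, 24, Atlas, 17), (Jo, 24, Atlas, 20), (Jo, 24, Atlas, 28), (Jo, 37, Zephyr, 17), (Jo, 37, Zephyr, 20), (Jo, 37, Zephyr, 28), (Jo, 38, Omega, 17), (Jo, 38, Omega, 20), (Jo, 38, Omega, 28), (Lee, 18, Atlas, 10), (Lee, 18, Atlas, 12), (Lee, 18, Atlas, 29), (Lee, 18, Atlas, 33), (Lee, 25, Nova, 10), (Lee, 25, Nova, 12), (Lee, 25, Nova, 29), (Lee, 25, Nova, 33), (Lee, 26, Zephyr, 10), (Lee, 26, Zephyr, 12), (Lee, 26, Zephyr, 29), (Lee, 26, Zephyr, 33)}
Filtering on cname ≠ Lee leaves {(Jo, 1, Atlas, 17), (Jo, 1, Atlas, 20), (Jo, 1, Atlas, 28), (Jo, 24, Atlas, 17), (Jo, 24, Atlas, 20), (Jo, 24, Atlas, 28), (Jo, 37, Zephyr, 17), (Jo, 37, Zephyr, 20), (Jo, 37, Zephyr, 28), (Jo, 38, Omega, 17), (Jo, 38, Omega, 20), (Jo, 38, Omega, 28)}.
π[sid]: project onto (sid) (9 duplicate(s) eliminated) → {17, 20, 28}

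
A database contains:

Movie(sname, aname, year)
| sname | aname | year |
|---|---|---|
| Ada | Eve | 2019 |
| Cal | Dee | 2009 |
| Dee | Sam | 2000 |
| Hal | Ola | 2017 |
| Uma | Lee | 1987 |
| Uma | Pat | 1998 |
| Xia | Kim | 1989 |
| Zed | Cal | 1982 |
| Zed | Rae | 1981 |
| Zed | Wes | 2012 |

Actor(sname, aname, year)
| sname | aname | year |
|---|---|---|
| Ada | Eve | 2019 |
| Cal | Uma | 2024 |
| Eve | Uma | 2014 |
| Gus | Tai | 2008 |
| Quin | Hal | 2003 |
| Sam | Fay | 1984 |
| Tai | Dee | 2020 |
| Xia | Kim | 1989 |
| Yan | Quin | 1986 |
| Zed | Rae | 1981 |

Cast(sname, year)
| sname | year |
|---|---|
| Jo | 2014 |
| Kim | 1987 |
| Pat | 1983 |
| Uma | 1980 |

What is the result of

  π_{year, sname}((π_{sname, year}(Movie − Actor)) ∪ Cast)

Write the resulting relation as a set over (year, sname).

Difference: {(Ada, Eve, 2019), (Cal, Dee, 2009), (Dee, Sam, 2000), (Hal, Ola, 2017), (Uma, Lee, 1987), (Uma, Pat, 1998), (Xia, Kim, 1989), (Zed, Cal, 1982), (Zed, Rae, 1981), (Zed, Wes, 2012)} with {(Ada, Eve, 2019), (Cal, Uma, 2024), (Eve, Uma, 2014), (Gus, Tai, 2008), (Quin, Hal, 2003), (Sam, Fay, 1984), (Tai, Dee, 2020), (Xia, Kim, 1989), (Yan, Quin, 1986), (Zed, Rae, 1981)} → {(Cal, Dee, 2009), (Dee, Sam, 2000), (Hal, Ola, 2017), (Uma, Lee, 1987), (Uma, Pat, 1998), (Zed, Cal, 1982), (Zed, Wes, 2012)}
Projecting to sname, year: {(Cal, 2009), (Dee, 2000), (Hal, 2017), (Uma, 1987), (Uma, 1998), (Zed, 1982), (Zed, 2012)}
Union: {(Cal, 2009), (Dee, 2000), (Hal, 2017), (Uma, 1987), (Uma, 1998), (Zed, 1982), (Zed, 2012)} with {(Jo, 2014), (Kim, 1987), (Pat, 1983), (Uma, 1980)} → {(Cal, 2009), (Dee, 2000), (Hal, 2017), (Jo, 2014), (Kim, 1987), (Pat, 1983), (Uma, 1980), (Uma, 1987), (Uma, 1998), (Zed, 1982), (Zed, 2012)}
Projecting to year, sname: {(1980, Uma), (1982, Zed), (1983, Pat), (1987, Kim), (1987, Uma), (1998, Uma), (2000, Dee), (2009, Cal), (2012, Zed), (2014, Jo), (2017, Hal)}

{(1980, Uma), (1982, Zed), (1983, Pat), (1987, Kim), (1987, Uma), (1998, Uma), (2000, Dee), (2009, Cal), (2012, Zed), (2014, Jo), (2017, Hal)}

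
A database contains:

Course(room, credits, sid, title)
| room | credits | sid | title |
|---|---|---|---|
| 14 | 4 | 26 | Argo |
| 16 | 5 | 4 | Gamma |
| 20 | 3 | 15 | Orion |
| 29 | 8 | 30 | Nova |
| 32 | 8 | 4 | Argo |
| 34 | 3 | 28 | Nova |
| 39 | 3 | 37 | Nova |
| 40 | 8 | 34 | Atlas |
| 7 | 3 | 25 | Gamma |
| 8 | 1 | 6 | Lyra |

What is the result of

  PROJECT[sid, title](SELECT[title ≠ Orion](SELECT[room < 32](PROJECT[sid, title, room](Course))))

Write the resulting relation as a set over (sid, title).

{(25, Gamma), (26, Argo), (30, Nova), (4, Gamma), (6, Lyra)}

π_{sid, title, room} gives {(15, Orion, 20), (25, Gamma, 7), (26, Argo, 14), (28, Nova, 34), (30, Nova, 29), (34, Atlas, 40), (37, Nova, 39), (4, Argo, 32), (4, Gamma, 16), (6, Lyra, 8)}.
σ[room < 32]: keep tuples satisfying room < 32 → {(15, Orion, 20), (25, Gamma, 7), (26, Argo, 14), (30, Nova, 29), (4, Gamma, 16), (6, Lyra, 8)}
σ[title ≠ Orion]: keep tuples satisfying title ≠ Orion → {(25, Gamma, 7), (26, Argo, 14), (30, Nova, 29), (4, Gamma, 16), (6, Lyra, 8)}
π_{sid, title} gives {(25, Gamma), (26, Argo), (30, Nova), (4, Gamma), (6, Lyra)}.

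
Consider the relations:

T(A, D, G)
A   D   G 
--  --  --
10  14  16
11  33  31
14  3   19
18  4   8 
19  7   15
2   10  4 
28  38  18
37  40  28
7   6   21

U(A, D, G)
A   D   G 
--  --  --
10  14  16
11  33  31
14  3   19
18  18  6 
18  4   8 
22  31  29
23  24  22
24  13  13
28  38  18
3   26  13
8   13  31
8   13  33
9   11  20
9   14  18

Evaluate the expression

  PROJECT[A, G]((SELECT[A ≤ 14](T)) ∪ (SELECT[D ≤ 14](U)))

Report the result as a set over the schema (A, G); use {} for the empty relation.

{(10, 16), (11, 31), (14, 19), (18, 8), (2, 4), (24, 13), (7, 21), (8, 31), (8, 33), (9, 18), (9, 20)}

Selection A ≤ 14: {(10, 14, 16), (11, 33, 31), (14, 3, 19), (2, 10, 4), (7, 6, 21)}
Selection D ≤ 14: {(10, 14, 16), (14, 3, 19), (18, 4, 8), (24, 13, 13), (8, 13, 31), (8, 13, 33), (9, 11, 20), (9, 14, 18)}
Union: {(10, 14, 16), (11, 33, 31), (14, 3, 19), (2, 10, 4), (7, 6, 21)} with {(10, 14, 16), (14, 3, 19), (18, 4, 8), (24, 13, 13), (8, 13, 31), (8, 13, 33), (9, 11, 20), (9, 14, 18)} → {(10, 14, 16), (11, 33, 31), (14, 3, 19), (18, 4, 8), (2, 10, 4), (24, 13, 13), (7, 6, 21), (8, 13, 31), (8, 13, 33), (9, 11, 20), (9, 14, 18)}
π[A, G]: project onto (A, G) → {(10, 16), (11, 31), (14, 19), (18, 8), (2, 4), (24, 13), (7, 21), (8, 31), (8, 33), (9, 18), (9, 20)}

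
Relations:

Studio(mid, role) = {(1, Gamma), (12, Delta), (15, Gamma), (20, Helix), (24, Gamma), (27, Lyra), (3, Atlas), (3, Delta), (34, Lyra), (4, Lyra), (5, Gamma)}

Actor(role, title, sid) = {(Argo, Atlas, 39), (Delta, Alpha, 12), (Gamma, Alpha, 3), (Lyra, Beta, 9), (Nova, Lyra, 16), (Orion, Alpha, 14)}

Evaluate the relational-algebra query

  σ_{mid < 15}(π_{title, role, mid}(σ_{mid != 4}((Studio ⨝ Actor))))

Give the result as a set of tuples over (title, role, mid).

{(Alpha, Delta, 12), (Alpha, Delta, 3), (Alpha, Gamma, 1), (Alpha, Gamma, 5)}

Natural join on role: {(1, Gamma, Alpha, 3), (12, Delta, Alpha, 12), (15, Gamma, Alpha, 3), (24, Gamma, Alpha, 3), (27, Lyra, Beta, 9), (3, Delta, Alpha, 12), (34, Lyra, Beta, 9), (4, Lyra, Beta, 9), (5, Gamma, Alpha, 3)}
Selection mid != 4: {(1, Gamma, Alpha, 3), (12, Delta, Alpha, 12), (15, Gamma, Alpha, 3), (24, Gamma, Alpha, 3), (27, Lyra, Beta, 9), (3, Delta, Alpha, 12), (34, Lyra, Beta, 9), (5, Gamma, Alpha, 3)}
Projecting to title, role, mid: {(Alpha, Delta, 12), (Alpha, Delta, 3), (Alpha, Gamma, 1), (Alpha, Gamma, 15), (Alpha, Gamma, 24), (Alpha, Gamma, 5), (Beta, Lyra, 27), (Beta, Lyra, 34)}
Selection mid < 15: {(Alpha, Delta, 12), (Alpha, Delta, 3), (Alpha, Gamma, 1), (Alpha, Gamma, 5)}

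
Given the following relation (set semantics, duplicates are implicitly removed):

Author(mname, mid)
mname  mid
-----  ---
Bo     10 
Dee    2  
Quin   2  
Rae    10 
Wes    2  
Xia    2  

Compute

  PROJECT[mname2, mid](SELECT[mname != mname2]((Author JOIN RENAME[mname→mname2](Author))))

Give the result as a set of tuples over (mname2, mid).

ρ[mname→mname2]: schema becomes (mname2, mid); tuples unchanged.
Natural join on mid: {(Bo, 10, Bo), (Bo, 10, Rae), (Dee, 2, Dee), (Dee, 2, Quin), (Dee, 2, Wes), (Dee, 2, Xia), (Quin, 2, Dee), (Quin, 2, Quin), (Quin, 2, Wes), (Quin, 2, Xia), (Rae, 10, Bo), (Rae, 10, Rae), (Wes, 2, Dee), (Wes, 2, Quin), (Wes, 2, Wes), (Wes, 2, Xia), (Xia, 2, Dee), (Xia, 2, Quin), (Xia, 2, Wes), (Xia, 2, Xia)}
Filtering on mname != mname2 leaves {(Bo, 10, Rae), (Dee, 2, Quin), (Dee, 2, Wes), (Dee, 2, Xia), (Quin, 2, Dee), (Quin, 2, Wes), (Quin, 2, Xia), (Rae, 10, Bo), (Wes, 2, Dee), (Wes, 2, Quin), (Wes, 2, Xia), (Xia, 2, Dee), (Xia, 2, Quin), (Xia, 2, Wes)}.
π[mname2, mid]: project onto (mname2, mid) (8 duplicate(s) eliminated) → {(Bo, 10), (Dee, 2), (Quin, 2), (Rae, 10), (Wes, 2), (Xia, 2)}

{(Bo, 10), (Dee, 2), (Quin, 2), (Rae, 10), (Wes, 2), (Xia, 2)}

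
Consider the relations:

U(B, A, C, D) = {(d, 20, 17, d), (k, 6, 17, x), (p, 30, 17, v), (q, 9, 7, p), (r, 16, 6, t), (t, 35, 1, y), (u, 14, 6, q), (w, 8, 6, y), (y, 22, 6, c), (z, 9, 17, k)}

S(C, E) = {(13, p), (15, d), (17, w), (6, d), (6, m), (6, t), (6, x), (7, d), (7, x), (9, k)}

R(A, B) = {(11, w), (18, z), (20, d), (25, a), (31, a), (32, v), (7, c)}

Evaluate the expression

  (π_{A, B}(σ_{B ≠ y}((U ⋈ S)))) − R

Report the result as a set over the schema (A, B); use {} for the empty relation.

Natural join on C: {(d, 20, 17, d, w), (k, 6, 17, x, w), (p, 30, 17, v, w), (q, 9, 7, p, d), (q, 9, 7, p, x), (r, 16, 6, t, d), (r, 16, 6, t, m), (r, 16, 6, t, t), (r, 16, 6, t, x), (u, 14, 6, q, d), (u, 14, 6, q, m), (u, 14, 6, q, t), (u, 14, 6, q, x), (w, 8, 6, y, d), (w, 8, 6, y, m), (w, 8, 6, y, t), (w, 8, 6, y, x), (y, 22, 6, c, d), (y, 22, 6, c, m), (y, 22, 6, c, t), (y, 22, 6, c, x), (z, 9, 17, k, w)}
Filtering on B ≠ y leaves {(d, 20, 17, d, w), (k, 6, 17, x, w), (p, 30, 17, v, w), (q, 9, 7, p, d), (q, 9, 7, p, x), (r, 16, 6, t, d), (r, 16, 6, t, m), (r, 16, 6, t, t), (r, 16, 6, t, x), (u, 14, 6, q, d), (u, 14, 6, q, m), (u, 14, 6, q, t), (u, 14, 6, q, x), (w, 8, 6, y, d), (w, 8, 6, y, m), (w, 8, 6, y, t), (w, 8, 6, y, x), (z, 9, 17, k, w)}.
Keep only column(s) A, B (10 duplicate(s) eliminated): {(14, u), (16, r), (20, d), (30, p), (6, k), (8, w), (9, q), (9, z)}
Taking the difference: {(14, u), (16, r), (30, p), (6, k), (8, w), (9, q), (9, z)}

{(14, u), (16, r), (30, p), (6, k), (8, w), (9, q), (9, z)}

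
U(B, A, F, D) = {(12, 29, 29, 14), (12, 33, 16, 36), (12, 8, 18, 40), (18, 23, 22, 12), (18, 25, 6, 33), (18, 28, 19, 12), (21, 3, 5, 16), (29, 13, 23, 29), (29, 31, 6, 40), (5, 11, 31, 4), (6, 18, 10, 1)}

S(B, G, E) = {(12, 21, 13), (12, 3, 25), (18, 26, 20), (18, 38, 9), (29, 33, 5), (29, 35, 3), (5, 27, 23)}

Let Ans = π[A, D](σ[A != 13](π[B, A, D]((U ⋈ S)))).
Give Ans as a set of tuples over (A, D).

Joining U and S on B yields {(12, 29, 29, 14, 21, 13), (12, 29, 29, 14, 3, 25), (12, 33, 16, 36, 21, 13), (12, 33, 16, 36, 3, 25), (12, 8, 18, 40, 21, 13), (12, 8, 18, 40, 3, 25), (18, 23, 22, 12, 26, 20), (18, 23, 22, 12, 38, 9), (18, 25, 6, 33, 26, 20), (18, 25, 6, 33, 38, 9), (18, 28, 19, 12, 26, 20), (18, 28, 19, 12, 38, 9), (29, 13, 23, 29, 33, 5), (29, 13, 23, 29, 35, 3), (29, 31, 6, 40, 33, 5), (29, 31, 6, 40, 35, 3), (5, 11, 31, 4, 27, 23)}.
Projecting to B, A, D (8 duplicate(s) eliminated): {(12, 29, 14), (12, 33, 36), (12, 8, 40), (18, 23, 12), (18, 25, 33), (18, 28, 12), (29, 13, 29), (29, 31, 40), (5, 11, 4)}
Filtering on A != 13 leaves {(12, 29, 14), (12, 33, 36), (12, 8, 40), (18, 23, 12), (18, 25, 33), (18, 28, 12), (29, 31, 40), (5, 11, 4)}.
Projecting to A, D: {(11, 4), (23, 12), (25, 33), (28, 12), (29, 14), (31, 40), (33, 36), (8, 40)}

{(11, 4), (23, 12), (25, 33), (28, 12), (29, 14), (31, 40), (33, 36), (8, 40)}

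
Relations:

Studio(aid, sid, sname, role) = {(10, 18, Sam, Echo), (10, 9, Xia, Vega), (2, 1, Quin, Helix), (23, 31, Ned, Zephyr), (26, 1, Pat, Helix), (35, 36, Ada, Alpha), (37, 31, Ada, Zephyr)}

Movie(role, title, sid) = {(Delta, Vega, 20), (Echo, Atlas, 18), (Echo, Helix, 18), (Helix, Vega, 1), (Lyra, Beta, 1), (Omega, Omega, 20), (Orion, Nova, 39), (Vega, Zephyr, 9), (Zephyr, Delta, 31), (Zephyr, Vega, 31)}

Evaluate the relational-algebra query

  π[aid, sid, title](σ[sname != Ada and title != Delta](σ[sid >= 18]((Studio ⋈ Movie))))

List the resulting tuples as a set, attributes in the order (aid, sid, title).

{(10, 18, Atlas), (10, 18, Helix), (23, 31, Vega)}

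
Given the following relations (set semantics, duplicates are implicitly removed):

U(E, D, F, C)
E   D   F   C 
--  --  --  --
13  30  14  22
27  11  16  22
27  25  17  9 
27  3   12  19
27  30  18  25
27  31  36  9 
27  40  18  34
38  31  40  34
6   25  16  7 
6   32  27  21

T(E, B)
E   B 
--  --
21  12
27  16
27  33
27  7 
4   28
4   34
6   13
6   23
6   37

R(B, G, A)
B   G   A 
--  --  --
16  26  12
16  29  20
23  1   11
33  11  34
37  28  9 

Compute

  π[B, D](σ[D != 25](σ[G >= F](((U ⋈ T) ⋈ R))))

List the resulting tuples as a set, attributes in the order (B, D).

{(16, 11), (16, 3), (16, 30), (16, 40), (37, 32)}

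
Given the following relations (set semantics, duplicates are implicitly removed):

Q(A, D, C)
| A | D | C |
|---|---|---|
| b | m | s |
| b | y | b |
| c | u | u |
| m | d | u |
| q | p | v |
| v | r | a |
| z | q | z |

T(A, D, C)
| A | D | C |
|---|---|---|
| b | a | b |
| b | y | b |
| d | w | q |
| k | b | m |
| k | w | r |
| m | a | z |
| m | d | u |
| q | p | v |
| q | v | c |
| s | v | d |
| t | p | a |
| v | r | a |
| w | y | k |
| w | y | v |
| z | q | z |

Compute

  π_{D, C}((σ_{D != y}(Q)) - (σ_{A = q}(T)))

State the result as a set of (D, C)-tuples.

Selection D != y: {(b, m, s), (c, u, u), (m, d, u), (q, p, v), (v, r, a), (z, q, z)}
Selection A = q: {(q, p, v), (q, v, c)}
Set difference of the two operands is {(b, m, s), (c, u, u), (m, d, u), (v, r, a), (z, q, z)}.
π_{D, C} gives {(d, u), (m, s), (q, z), (r, a), (u, u)}.

{(d, u), (m, s), (q, z), (r, a), (u, u)}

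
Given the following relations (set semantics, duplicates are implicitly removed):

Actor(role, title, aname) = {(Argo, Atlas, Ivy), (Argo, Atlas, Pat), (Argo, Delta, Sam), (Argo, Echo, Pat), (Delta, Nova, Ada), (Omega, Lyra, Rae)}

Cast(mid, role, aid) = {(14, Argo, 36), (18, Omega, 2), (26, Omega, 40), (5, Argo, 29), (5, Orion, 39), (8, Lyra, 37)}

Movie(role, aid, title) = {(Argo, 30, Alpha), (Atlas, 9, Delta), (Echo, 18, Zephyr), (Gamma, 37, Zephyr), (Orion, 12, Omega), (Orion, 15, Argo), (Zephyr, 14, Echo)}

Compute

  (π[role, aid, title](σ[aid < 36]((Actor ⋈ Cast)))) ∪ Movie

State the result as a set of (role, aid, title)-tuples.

{(Argo, 29, Atlas), (Argo, 29, Delta), (Argo, 29, Echo), (Argo, 30, Alpha), (Atlas, 9, Delta), (Echo, 18, Zephyr), (Gamma, 37, Zephyr), (Omega, 2, Lyra), (Orion, 12, Omega), (Orion, 15, Argo), (Zephyr, 14, Echo)}

Joining Actor and Cast on role yields {(Argo, Atlas, Ivy, 14, 36), (Argo, Atlas, Ivy, 5, 29), (Argo, Atlas, Pat, 14, 36), (Argo, Atlas, Pat, 5, 29), (Argo, Delta, Sam, 14, 36), (Argo, Delta, Sam, 5, 29), (Argo, Echo, Pat, 14, 36), (Argo, Echo, Pat, 5, 29), (Omega, Lyra, Rae, 18, 2), (Omega, Lyra, Rae, 26, 40)}.
σ[aid < 36]: keep tuples satisfying aid < 36 → {(Argo, Atlas, Ivy, 5, 29), (Argo, Atlas, Pat, 5, 29), (Argo, Delta, Sam, 5, 29), (Argo, Echo, Pat, 5, 29), (Omega, Lyra, Rae, 18, 2)}
Projecting to role, aid, title (1 duplicate(s) eliminated): {(Argo, 29, Atlas), (Argo, 29, Delta), (Argo, 29, Echo), (Omega, 2, Lyra)}
Taking the union: {(Argo, 29, Atlas), (Argo, 29, Delta), (Argo, 29, Echo), (Argo, 30, Alpha), (Atlas, 9, Delta), (Echo, 18, Zephyr), (Gamma, 37, Zephyr), (Omega, 2, Lyra), (Orion, 12, Omega), (Orion, 15, Argo), (Zephyr, 14, Echo)}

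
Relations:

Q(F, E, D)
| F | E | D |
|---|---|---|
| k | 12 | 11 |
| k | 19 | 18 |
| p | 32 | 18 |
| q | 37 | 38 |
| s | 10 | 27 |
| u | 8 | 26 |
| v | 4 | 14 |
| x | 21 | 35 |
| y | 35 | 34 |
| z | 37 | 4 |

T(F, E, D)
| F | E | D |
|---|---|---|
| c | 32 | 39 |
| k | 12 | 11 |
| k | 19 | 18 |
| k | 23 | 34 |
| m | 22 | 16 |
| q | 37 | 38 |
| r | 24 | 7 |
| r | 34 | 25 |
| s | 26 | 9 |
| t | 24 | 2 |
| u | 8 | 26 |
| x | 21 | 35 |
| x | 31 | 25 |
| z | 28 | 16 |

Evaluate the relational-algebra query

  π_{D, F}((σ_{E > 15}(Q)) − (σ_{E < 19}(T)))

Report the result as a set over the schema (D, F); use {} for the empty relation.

{(18, k), (18, p), (34, y), (35, x), (38, q), (4, z)}

Selection E > 15: {(k, 19, 18), (p, 32, 18), (q, 37, 38), (x, 21, 35), (y, 35, 34), (z, 37, 4)}
Selection E < 19: {(k, 12, 11), (u, 8, 26)}
Set difference of the two operands is {(k, 19, 18), (p, 32, 18), (q, 37, 38), (x, 21, 35), (y, 35, 34), (z, 37, 4)}.
π[D, F]: project onto (D, F) → {(18, k), (18, p), (34, y), (35, x), (38, q), (4, z)}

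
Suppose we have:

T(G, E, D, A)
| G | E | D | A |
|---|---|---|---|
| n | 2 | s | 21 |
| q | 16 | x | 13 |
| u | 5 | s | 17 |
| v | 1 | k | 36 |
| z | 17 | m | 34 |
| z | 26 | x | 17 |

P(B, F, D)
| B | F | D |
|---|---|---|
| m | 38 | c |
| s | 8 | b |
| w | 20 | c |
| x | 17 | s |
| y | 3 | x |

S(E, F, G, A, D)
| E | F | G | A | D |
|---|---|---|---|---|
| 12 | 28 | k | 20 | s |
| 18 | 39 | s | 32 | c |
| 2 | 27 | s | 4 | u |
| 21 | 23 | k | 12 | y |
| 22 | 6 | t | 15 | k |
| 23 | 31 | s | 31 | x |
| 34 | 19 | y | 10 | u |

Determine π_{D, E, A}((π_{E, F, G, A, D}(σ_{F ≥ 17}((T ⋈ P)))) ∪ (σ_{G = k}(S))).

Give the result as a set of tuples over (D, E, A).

{(s, 12, 20), (s, 2, 21), (s, 5, 17), (y, 21, 12)}

T ⋈ P (natural join on D): {(n, 2, s, 21, x, 17), (q, 16, x, 13, y, 3), (u, 5, s, 17, x, 17), (z, 26, x, 17, y, 3)}
Selection F ≥ 17: {(n, 2, s, 21, x, 17), (u, 5, s, 17, x, 17)}
Projecting to E, F, G, A, D: {(2, 17, n, 21, s), (5, 17, u, 17, s)}
Selection G = k: {(12, 28, k, 20, s), (21, 23, k, 12, y)}
Union: {(2, 17, n, 21, s), (5, 17, u, 17, s)} with {(12, 28, k, 20, s), (21, 23, k, 12, y)} → {(12, 28, k, 20, s), (2, 17, n, 21, s), (21, 23, k, 12, y), (5, 17, u, 17, s)}
Projecting to D, E, A: {(s, 12, 20), (s, 2, 21), (s, 5, 17), (y, 21, 12)}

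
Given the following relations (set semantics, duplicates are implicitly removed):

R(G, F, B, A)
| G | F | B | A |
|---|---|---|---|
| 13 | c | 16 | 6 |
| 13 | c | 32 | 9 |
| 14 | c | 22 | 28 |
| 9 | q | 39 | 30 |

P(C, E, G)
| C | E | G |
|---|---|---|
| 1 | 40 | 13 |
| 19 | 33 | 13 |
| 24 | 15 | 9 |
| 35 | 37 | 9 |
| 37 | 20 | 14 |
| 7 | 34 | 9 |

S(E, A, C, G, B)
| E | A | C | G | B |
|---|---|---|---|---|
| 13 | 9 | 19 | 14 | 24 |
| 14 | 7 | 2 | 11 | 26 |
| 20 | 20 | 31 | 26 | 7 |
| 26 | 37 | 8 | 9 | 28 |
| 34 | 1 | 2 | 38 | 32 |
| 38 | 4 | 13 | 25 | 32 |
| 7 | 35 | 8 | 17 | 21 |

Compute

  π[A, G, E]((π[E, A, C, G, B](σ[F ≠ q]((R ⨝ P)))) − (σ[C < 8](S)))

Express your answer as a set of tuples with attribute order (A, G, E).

Joining R and P on G yields {(13, c, 16, 6, 1, 40), (13, c, 16, 6, 19, 33), (13, c, 32, 9, 1, 40), (13, c, 32, 9, 19, 33), (14, c, 22, 28, 37, 20), (9, q, 39, 30, 24, 15), (9, q, 39, 30, 35, 37), (9, q, 39, 30, 7, 34)}.
Filtering on F ≠ q leaves {(13, c, 16, 6, 1, 40), (13, c, 16, 6, 19, 33), (13, c, 32, 9, 1, 40), (13, c, 32, 9, 19, 33), (14, c, 22, 28, 37, 20)}.
π[E, A, C, G, B]: project onto (E, A, C, G, B) → {(20, 28, 37, 14, 22), (33, 6, 19, 13, 16), (33, 9, 19, 13, 32), (40, 6, 1, 13, 16), (40, 9, 1, 13, 32)}
Filtering on C < 8 leaves {(14, 7, 2, 11, 26), (34, 1, 2, 38, 32)}.
Taking the difference: {(20, 28, 37, 14, 22), (33, 6, 19, 13, 16), (33, 9, 19, 13, 32), (40, 6, 1, 13, 16), (40, 9, 1, 13, 32)}
π[A, G, E]: project onto (A, G, E) → {(28, 14, 20), (6, 13, 33), (6, 13, 40), (9, 13, 33), (9, 13, 40)}

{(28, 14, 20), (6, 13, 33), (6, 13, 40), (9, 13, 33), (9, 13, 40)}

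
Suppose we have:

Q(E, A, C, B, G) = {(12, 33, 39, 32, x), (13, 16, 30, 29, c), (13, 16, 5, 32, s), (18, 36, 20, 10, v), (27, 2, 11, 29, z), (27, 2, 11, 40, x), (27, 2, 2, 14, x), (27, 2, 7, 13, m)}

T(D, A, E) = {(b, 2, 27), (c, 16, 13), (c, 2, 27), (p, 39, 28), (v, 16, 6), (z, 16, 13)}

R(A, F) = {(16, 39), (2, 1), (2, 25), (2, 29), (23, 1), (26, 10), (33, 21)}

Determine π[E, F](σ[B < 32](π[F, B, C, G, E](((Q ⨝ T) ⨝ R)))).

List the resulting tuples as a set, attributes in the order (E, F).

Joining Q and T on E, A yields {(13, 16, 30, 29, c, c), (13, 16, 30, 29, c, z), (13, 16, 5, 32, s, c), (13, 16, 5, 32, s, z), (27, 2, 11, 29, z, b), (27, 2, 11, 29, z, c), (27, 2, 11, 40, x, b), (27, 2, 11, 40, x, c), (27, 2, 2, 14, x, b), (27, 2, 2, 14, x, c), (27, 2, 7, 13, m, b), (27, 2, 7, 13, m, c)}.
Joining (Q ⨝ T) and R on A yields {(13, 16, 30, 29, c, c, 39), (13, 16, 30, 29, c, z, 39), (13, 16, 5, 32, s, c, 39), (13, 16, 5, 32, s, z, 39), (27, 2, 11, 29, z, b, 1), (27, 2, 11, 29, z, b, 25), (27, 2, 11, 29, z, b, 29), (27, 2, 11, 29, z, c, 1), (27, 2, 11, 29, z, c, 25), (27, 2, 11, 29, z, c, 29), (27, 2, 11, 40, x, b, 1), (27, 2, 11, 40, x, b, 25), (27, 2, 11, 40, x, b, 29), (27, 2, 11, 40, x, c, 1), (27, 2, 11, 40, x, c, 25), (27, 2, 11, 40, x, c, 29), (27, 2, 2, 14, x, b, 1), (27, 2, 2, 14, x, b, 25), (27, 2, 2, 14, x, b, 29), (27, 2, 2, 14, x, c, 1), (27, 2, 2, 14, x, c, 25), (27, 2, 2, 14, x, c, 29), (27, 2, 7, 13, m, b, 1), (27, 2, 7, 13, m, b, 25), (27, 2, 7, 13, m, b, 29), (27, 2, 7, 13, m, c, 1), (27, 2, 7, 13, m, c, 25), (27, 2, 7, 13, m, c, 29)}.
Projecting to F, B, C, G, E (14 duplicate(s) eliminated): {(1, 13, 7, m, 27), (1, 14, 2, x, 27), (1, 29, 11, z, 27), (1, 40, 11, x, 27), (25, 13, 7, m, 27), (25, 14, 2, x, 27), (25, 29, 11, z, 27), (25, 40, 11, x, 27), (29, 13, 7, m, 27), (29, 14, 2, x, 27), (29, 29, 11, z, 27), (29, 40, 11, x, 27), (39, 29, 30, c, 13), (39, 32, 5, s, 13)}
σ[B < 32]: keep tuples satisfying B < 32 → {(1, 13, 7, m, 27), (1, 14, 2, x, 27), (1, 29, 11, z, 27), (25, 13, 7, m, 27), (25, 14, 2, x, 27), (25, 29, 11, z, 27), (29, 13, 7, m, 27), (29, 14, 2, x, 27), (29, 29, 11, z, 27), (39, 29, 30, c, 13)}
Projecting to E, F (6 duplicate(s) eliminated): {(13, 39), (27, 1), (27, 25), (27, 29)}

{(13, 39), (27, 1), (27, 25), (27, 29)}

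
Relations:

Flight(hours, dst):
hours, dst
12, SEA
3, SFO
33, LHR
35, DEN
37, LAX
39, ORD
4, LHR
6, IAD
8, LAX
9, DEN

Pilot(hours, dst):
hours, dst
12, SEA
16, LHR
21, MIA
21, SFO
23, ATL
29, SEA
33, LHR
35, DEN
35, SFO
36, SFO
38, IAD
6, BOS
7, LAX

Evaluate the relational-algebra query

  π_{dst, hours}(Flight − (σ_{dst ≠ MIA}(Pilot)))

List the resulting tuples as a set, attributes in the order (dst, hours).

σ[dst ≠ MIA]: keep tuples satisfying dst ≠ MIA → {(12, SEA), (16, LHR), (21, SFO), (23, ATL), (29, SEA), (33, LHR), (35, DEN), (35, SFO), (36, SFO), (38, IAD), (6, BOS), (7, LAX)}
Difference: {(12, SEA), (3, SFO), (33, LHR), (35, DEN), (37, LAX), (39, ORD), (4, LHR), (6, IAD), (8, LAX), (9, DEN)} with {(12, SEA), (16, LHR), (21, SFO), (23, ATL), (29, SEA), (33, LHR), (35, DEN), (35, SFO), (36, SFO), (38, IAD), (6, BOS), (7, LAX)} → {(3, SFO), (37, LAX), (39, ORD), (4, LHR), (6, IAD), (8, LAX), (9, DEN)}
π[dst, hours]: project onto (dst, hours) → {(DEN, 9), (IAD, 6), (LAX, 37), (LAX, 8), (LHR, 4), (ORD, 39), (SFO, 3)}

{(DEN, 9), (IAD, 6), (LAX, 37), (LAX, 8), (LHR, 4), (ORD, 39), (SFO, 3)}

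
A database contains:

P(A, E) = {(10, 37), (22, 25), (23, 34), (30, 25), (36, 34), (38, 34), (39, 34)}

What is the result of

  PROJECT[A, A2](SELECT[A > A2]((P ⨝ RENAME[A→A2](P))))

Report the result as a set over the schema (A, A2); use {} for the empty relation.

{(30, 22), (36, 23), (38, 23), (38, 36), (39, 23), (39, 36), (39, 38)}

ρ[A→A2]: schema becomes (A2, E); tuples unchanged.
Natural join on E: {(10, 37, 10), (22, 25, 22), (22, 25, 30), (23, 34, 23), (23, 34, 36), (23, 34, 38), (23, 34, 39), (30, 25, 22), (30, 25, 30), (36, 34, 23), (36, 34, 36), (36, 34, 38), (36, 34, 39), (38, 34, 23), (38, 34, 36), (38, 34, 38), (38, 34, 39), (39, 34, 23), (39, 34, 36), (39, 34, 38), (39, 34, 39)}
Apply σ_{A > A2}; surviving tuples: {(30, 25, 22), (36, 34, 23), (38, 34, 23), (38, 34, 36), (39, 34, 23), (39, 34, 36), (39, 34, 38)}
π_{A, A2} gives {(30, 22), (36, 23), (38, 23), (38, 36), (39, 23), (39, 36), (39, 38)}.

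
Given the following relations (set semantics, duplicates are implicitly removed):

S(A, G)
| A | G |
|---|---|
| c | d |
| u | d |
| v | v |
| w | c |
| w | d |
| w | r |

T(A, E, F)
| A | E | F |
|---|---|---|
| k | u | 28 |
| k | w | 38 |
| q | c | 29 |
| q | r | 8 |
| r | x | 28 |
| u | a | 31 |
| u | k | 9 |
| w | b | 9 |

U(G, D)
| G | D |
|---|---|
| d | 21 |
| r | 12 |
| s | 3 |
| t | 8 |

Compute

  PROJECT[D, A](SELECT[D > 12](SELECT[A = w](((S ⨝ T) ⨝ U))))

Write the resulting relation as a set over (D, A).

Natural join on A: {(u, d, a, 31), (u, d, k, 9), (w, c, b, 9), (w, d, b, 9), (w, r, b, 9)}
Natural join on G: {(u, d, a, 31, 21), (u, d, k, 9, 21), (w, d, b, 9, 21), (w, r, b, 9, 12)}
σ[A = w]: keep tuples satisfying A = w → {(w, d, b, 9, 21), (w, r, b, 9, 12)}
σ[D > 12]: keep tuples satisfying D > 12 → {(w, d, b, 9, 21)}
π_{D, A} gives {(21, w)}.

{(21, w)}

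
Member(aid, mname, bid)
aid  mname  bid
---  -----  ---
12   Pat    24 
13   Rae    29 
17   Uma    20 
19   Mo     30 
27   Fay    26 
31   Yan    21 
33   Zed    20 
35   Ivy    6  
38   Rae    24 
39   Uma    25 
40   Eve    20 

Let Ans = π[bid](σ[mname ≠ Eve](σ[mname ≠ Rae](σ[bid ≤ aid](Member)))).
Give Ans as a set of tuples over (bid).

{20, 21, 25, 26, 6}

Filtering on bid ≤ aid leaves {(27, Fay, 26), (31, Yan, 21), (33, Zed, 20), (35, Ivy, 6), (38, Rae, 24), (39, Uma, 25), (40, Eve, 20)}.
Filtering on mname ≠ Rae leaves {(27, Fay, 26), (31, Yan, 21), (33, Zed, 20), (35, Ivy, 6), (39, Uma, 25), (40, Eve, 20)}.
Filtering on mname ≠ Eve leaves {(27, Fay, 26), (31, Yan, 21), (33, Zed, 20), (35, Ivy, 6), (39, Uma, 25)}.
π[bid]: project onto (bid) → {20, 21, 25, 26, 6}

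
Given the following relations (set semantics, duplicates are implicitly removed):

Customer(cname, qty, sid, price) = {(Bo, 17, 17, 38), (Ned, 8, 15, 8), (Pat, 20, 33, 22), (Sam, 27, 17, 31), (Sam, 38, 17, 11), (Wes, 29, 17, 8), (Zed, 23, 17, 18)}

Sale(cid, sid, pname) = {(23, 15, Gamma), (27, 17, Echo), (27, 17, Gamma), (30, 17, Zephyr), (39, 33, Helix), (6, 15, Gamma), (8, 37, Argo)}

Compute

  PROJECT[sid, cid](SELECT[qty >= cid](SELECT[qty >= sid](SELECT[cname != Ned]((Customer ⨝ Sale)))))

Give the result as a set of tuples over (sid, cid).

{(17, 27), (17, 30)}

Customer ⋈ Sale (natural join on sid): {(Bo, 17, 17, 38, 27, Echo), (Bo, 17, 17, 38, 27, Gamma), (Bo, 17, 17, 38, 30, Zephyr), (Ned, 8, 15, 8, 23, Gamma), (Ned, 8, 15, 8, 6, Gamma), (Pat, 20, 33, 22, 39, Helix), (Sam, 27, 17, 31, 27, Echo), (Sam, 27, 17, 31, 27, Gamma), (Sam, 27, 17, 31, 30, Zephyr), (Sam, 38, 17, 11, 27, Echo), (Sam, 38, 17, 11, 27, Gamma), (Sam, 38, 17, 11, 30, Zephyr), (Wes, 29, 17, 8, 27, Echo), (Wes, 29, 17, 8, 27, Gamma), (Wes, 29, 17, 8, 30, Zephyr), (Zed, 23, 17, 18, 27, Echo), (Zed, 23, 17, 18, 27, Gamma), (Zed, 23, 17, 18, 30, Zephyr)}
Apply σ_{cname != Ned}; surviving tuples: {(Bo, 17, 17, 38, 27, Echo), (Bo, 17, 17, 38, 27, Gamma), (Bo, 17, 17, 38, 30, Zephyr), (Pat, 20, 33, 22, 39, Helix), (Sam, 27, 17, 31, 27, Echo), (Sam, 27, 17, 31, 27, Gamma), (Sam, 27, 17, 31, 30, Zephyr), (Sam, 38, 17, 11, 27, Echo), (Sam, 38, 17, 11, 27, Gamma), (Sam, 38, 17, 11, 30, Zephyr), (Wes, 29, 17, 8, 27, Echo), (Wes, 29, 17, 8, 27, Gamma), (Wes, 29, 17, 8, 30, Zephyr), (Zed, 23, 17, 18, 27, Echo), (Zed, 23, 17, 18, 27, Gamma), (Zed, 23, 17, 18, 30, Zephyr)}
Apply σ_{qty >= sid}; surviving tuples: {(Bo, 17, 17, 38, 27, Echo), (Bo, 17, 17, 38, 27, Gamma), (Bo, 17, 17, 38, 30, Zephyr), (Sam, 27, 17, 31, 27, Echo), (Sam, 27, 17, 31, 27, Gamma), (Sam, 27, 17, 31, 30, Zephyr), (Sam, 38, 17, 11, 27, Echo), (Sam, 38, 17, 11, 27, Gamma), (Sam, 38, 17, 11, 30, Zephyr), (Wes, 29, 17, 8, 27, Echo), (Wes, 29, 17, 8, 27, Gamma), (Wes, 29, 17, 8, 30, Zephyr), (Zed, 23, 17, 18, 27, Echo), (Zed, 23, 17, 18, 27, Gamma), (Zed, 23, 17, 18, 30, Zephyr)}
Apply σ_{qty >= cid}; surviving tuples: {(Sam, 27, 17, 31, 27, Echo), (Sam, 27, 17, 31, 27, Gamma), (Sam, 38, 17, 11, 27, Echo), (Sam, 38, 17, 11, 27, Gamma), (Sam, 38, 17, 11, 30, Zephyr), (Wes, 29, 17, 8, 27, Echo), (Wes, 29, 17, 8, 27, Gamma)}
π[sid, cid]: project onto (sid, cid) (5 duplicate(s) eliminated) → {(17, 27), (17, 30)}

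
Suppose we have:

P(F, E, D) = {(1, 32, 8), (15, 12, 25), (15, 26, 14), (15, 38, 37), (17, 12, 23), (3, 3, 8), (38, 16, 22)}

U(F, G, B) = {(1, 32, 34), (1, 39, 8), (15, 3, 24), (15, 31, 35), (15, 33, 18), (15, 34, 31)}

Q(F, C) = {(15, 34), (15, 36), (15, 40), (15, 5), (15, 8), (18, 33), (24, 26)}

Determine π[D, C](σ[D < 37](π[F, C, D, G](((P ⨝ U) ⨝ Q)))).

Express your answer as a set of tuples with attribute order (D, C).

Natural join on F: {(1, 32, 8, 32, 34), (1, 32, 8, 39, 8), (15, 12, 25, 3, 24), (15, 12, 25, 31, 35), (15, 12, 25, 33, 18), (15, 12, 25, 34, 31), (15, 26, 14, 3, 24), (15, 26, 14, 31, 35), (15, 26, 14, 33, 18), (15, 26, 14, 34, 31), (15, 38, 37, 3, 24), (15, 38, 37, 31, 35), (15, 38, 37, 33, 18), (15, 38, 37, 34, 31)}
Natural join on F: {(15, 12, 25, 3, 24, 34), (15, 12, 25, 3, 24, 36), (15, 12, 25, 3, 24, 40), (15, 12, 25, 3, 24, 5), (15, 12, 25, 3, 24, 8), (15, 12, 25, 31, 35, 34), (15, 12, 25, 31, 35, 36), (15, 12, 25, 31, 35, 40), (15, 12, 25, 31, 35, 5), (15, 12, 25, 31, 35, 8), (15, 12, 25, 33, 18, 34), (15, 12, 25, 33, 18, 36), (15, 12, 25, 33, 18, 40), (15, 12, 25, 33, 18, 5), (15, 12, 25, 33, 18, 8), (15, 12, 25, 34, 31, 34), (15, 12, 25, 34, 31, 36), (15, 12, 25, 34, 31, 40), (15, 12, 25, 34, 31, 5), (15, 12, 25, 34, 31, 8), (15, 26, 14, 3, 24, 34), (15, 26, 14, 3, 24, 36), (15, 26, 14, 3, 24, 40), (15, 26, 14, 3, 24, 5), (15, 26, 14, 3, 24, 8), (15, 26, 14, 31, 35, 34), (15, 26, 14, 31, 35, 36), (15, 26, 14, 31, 35, 40), (15, 26, 14, 31, 35, 5), (15, 26, 14, 31, 35, 8), (15, 26, 14, 33, 18, 34), (15, 26, 14, 33, 18, 36), (15, 26, 14, 33, 18, 40), (15, 26, 14, 33, 18, 5), (15, 26, 14, 33, 18, 8), (15, 26, 14, 34, 31, 34), (15, 26, 14, 34, 31, 36), (15, 26, 14, 34, 31, 40), (15, 26, 14, 34, 31, 5), (15, 26, 14, 34, 31, 8), (15, 38, 37, 3, 24, 34), (15, 38, 37, 3, 24, 36), (15, 38, 37, 3, 24, 40), (15, 38, 37, 3, 24, 5), (15, 38, 37, 3, 24, 8), (15, 38, 37, 31, 35, 34), (15, 38, 37, 31, 35, 36), (15, 38, 37, 31, 35, 40), (15, 38, 37, 31, 35, 5), (15, 38, 37, 31, 35, 8), (15, 38, 37, 33, 18, 34), (15, 38, 37, 33, 18, 36), (15, 38, 37, 33, 18, 40), (15, 38, 37, 33, 18, 5), (15, 38, 37, 33, 18, 8), (15, 38, 37, 34, 31, 34), (15, 38, 37, 34, 31, 36), (15, 38, 37, 34, 31, 40), (15, 38, 37, 34, 31, 5), (15, 38, 37, 34, 31, 8)}
π[F, C, D, G]: project onto (F, C, D, G) → {(15, 34, 14, 3), (15, 34, 14, 31), (15, 34, 14, 33), (15, 34, 14, 34), (15, 34, 25, 3), (15, 34, 25, 31), (15, 34, 25, 33), (15, 34, 25, 34), (15, 34, 37, 3), (15, 34, 37, 31), (15, 34, 37, 33), (15, 34, 37, 34), (15, 36, 14, 3), (15, 36, 14, 31), (15, 36, 14, 33), (15, 36, 14, 34), (15, 36, 25, 3), (15, 36, 25, 31), (15, 36, 25, 33), (15, 36, 25, 34), (15, 36, 37, 3), (15, 36, 37, 31), (15, 36, 37, 33), (15, 36, 37, 34), (15, 40, 14, 3), (15, 40, 14, 31), (15, 40, 14, 33), (15, 40, 14, 34), (15, 40, 25, 3), (15, 40, 25, 31), (15, 40, 25, 33), (15, 40, 25, 34), (15, 40, 37, 3), (15, 40, 37, 31), (15, 40, 37, 33), (15, 40, 37, 34), (15, 5, 14, 3), (15, 5, 14, 31), (15, 5, 14, 33), (15, 5, 14, 34), (15, 5, 25, 3), (15, 5, 25, 31), (15, 5, 25, 33), (15, 5, 25, 34), (15, 5, 37, 3), (15, 5, 37, 31), (15, 5, 37, 33), (15, 5, 37, 34), (15, 8, 14, 3), (15, 8, 14, 31), (15, 8, 14, 33), (15, 8, 14, 34), (15, 8, 25, 3), (15, 8, 25, 31), (15, 8, 25, 33), (15, 8, 25, 34), (15, 8, 37, 3), (15, 8, 37, 31), (15, 8, 37, 33), (15, 8, 37, 34)}
Selection D < 37: {(15, 34, 14, 3), (15, 34, 14, 31), (15, 34, 14, 33), (15, 34, 14, 34), (15, 34, 25, 3), (15, 34, 25, 31), (15, 34, 25, 33), (15, 34, 25, 34), (15, 36, 14, 3), (15, 36, 14, 31), (15, 36, 14, 33), (15, 36, 14, 34), (15, 36, 25, 3), (15, 36, 25, 31), (15, 36, 25, 33), (15, 36, 25, 34), (15, 40, 14, 3), (15, 40, 14, 31), (15, 40, 14, 33), (15, 40, 14, 34), (15, 40, 25, 3), (15, 40, 25, 31), (15, 40, 25, 33), (15, 40, 25, 34), (15, 5, 14, 3), (15, 5, 14, 31), (15, 5, 14, 33), (15, 5, 14, 34), (15, 5, 25, 3), (15, 5, 25, 31), (15, 5, 25, 33), (15, 5, 25, 34), (15, 8, 14, 3), (15, 8, 14, 31), (15, 8, 14, 33), (15, 8, 14, 34), (15, 8, 25, 3), (15, 8, 25, 31), (15, 8, 25, 33), (15, 8, 25, 34)}
π[D, C]: project onto (D, C) (30 duplicate(s) eliminated) → {(14, 34), (14, 36), (14, 40), (14, 5), (14, 8), (25, 34), (25, 36), (25, 40), (25, 5), (25, 8)}

{(14, 34), (14, 36), (14, 40), (14, 5), (14, 8), (25, 34), (25, 36), (25, 40), (25, 5), (25, 8)}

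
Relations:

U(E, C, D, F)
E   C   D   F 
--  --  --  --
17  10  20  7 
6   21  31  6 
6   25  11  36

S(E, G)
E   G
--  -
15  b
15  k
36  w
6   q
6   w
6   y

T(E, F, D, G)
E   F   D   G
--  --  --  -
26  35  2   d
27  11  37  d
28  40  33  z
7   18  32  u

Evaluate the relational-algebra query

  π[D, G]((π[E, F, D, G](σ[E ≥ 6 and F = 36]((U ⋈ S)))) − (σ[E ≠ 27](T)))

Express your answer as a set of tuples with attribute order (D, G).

{(11, q), (11, w), (11, y)}

Natural join on E: {(6, 21, 31, 6, q), (6, 21, 31, 6, w), (6, 21, 31, 6, y), (6, 25, 11, 36, q), (6, 25, 11, 36, w), (6, 25, 11, 36, y)}
Selection E ≥ 6 and F = 36: {(6, 25, 11, 36, q), (6, 25, 11, 36, w), (6, 25, 11, 36, y)}
π_{E, F, D, G} gives {(6, 36, 11, q), (6, 36, 11, w), (6, 36, 11, y)}.
Selection E ≠ 27: {(26, 35, 2, d), (28, 40, 33, z), (7, 18, 32, u)}
Difference: {(6, 36, 11, q), (6, 36, 11, w), (6, 36, 11, y)} with {(26, 35, 2, d), (28, 40, 33, z), (7, 18, 32, u)} → {(6, 36, 11, q), (6, 36, 11, w), (6, 36, 11, y)}
π_{D, G} gives {(11, q), (11, w), (11, y)}.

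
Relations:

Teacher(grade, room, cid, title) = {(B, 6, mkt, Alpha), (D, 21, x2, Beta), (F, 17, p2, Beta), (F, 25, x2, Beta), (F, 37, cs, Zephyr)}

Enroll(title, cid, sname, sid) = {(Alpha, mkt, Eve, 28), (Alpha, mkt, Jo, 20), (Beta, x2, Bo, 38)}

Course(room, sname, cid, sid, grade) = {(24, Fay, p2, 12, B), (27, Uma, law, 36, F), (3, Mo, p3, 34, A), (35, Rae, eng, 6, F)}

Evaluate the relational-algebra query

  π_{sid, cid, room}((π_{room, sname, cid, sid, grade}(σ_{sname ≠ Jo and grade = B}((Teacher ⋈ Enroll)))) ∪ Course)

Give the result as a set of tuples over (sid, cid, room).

Natural join on cid, title: {(B, 6, mkt, Alpha, Eve, 28), (B, 6, mkt, Alpha, Jo, 20), (D, 21, x2, Beta, Bo, 38), (F, 25, x2, Beta, Bo, 38)}
σ[sname ≠ Jo and grade = B]: keep tuples satisfying sname ≠ Jo and grade = B → {(B, 6, mkt, Alpha, Eve, 28)}
π_{room, sname, cid, sid, grade} gives {(6, Eve, mkt, 28, B)}.
Set union of the two operands is {(24, Fay, p2, 12, B), (27, Uma, law, 36, F), (3, Mo, p3, 34, A), (35, Rae, eng, 6, F), (6, Eve, mkt, 28, B)}.
π_{sid, cid, room} gives {(12, p2, 24), (28, mkt, 6), (34, p3, 3), (36, law, 27), (6, eng, 35)}.

{(12, p2, 24), (28, mkt, 6), (34, p3, 3), (36, law, 27), (6, eng, 35)}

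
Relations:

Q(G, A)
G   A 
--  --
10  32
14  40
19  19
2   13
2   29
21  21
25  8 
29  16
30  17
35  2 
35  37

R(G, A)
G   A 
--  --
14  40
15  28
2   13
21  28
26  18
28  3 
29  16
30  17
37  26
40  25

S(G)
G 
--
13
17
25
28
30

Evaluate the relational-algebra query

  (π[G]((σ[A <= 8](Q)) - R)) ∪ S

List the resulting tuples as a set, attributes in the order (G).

Selection A <= 8: {(25, 8), (35, 2)}
Set difference of the two operands is {(25, 8), (35, 2)}.
Projecting to G: {25, 35}
Set union of the two operands is {13, 17, 25, 28, 30, 35}.

{13, 17, 25, 28, 30, 35}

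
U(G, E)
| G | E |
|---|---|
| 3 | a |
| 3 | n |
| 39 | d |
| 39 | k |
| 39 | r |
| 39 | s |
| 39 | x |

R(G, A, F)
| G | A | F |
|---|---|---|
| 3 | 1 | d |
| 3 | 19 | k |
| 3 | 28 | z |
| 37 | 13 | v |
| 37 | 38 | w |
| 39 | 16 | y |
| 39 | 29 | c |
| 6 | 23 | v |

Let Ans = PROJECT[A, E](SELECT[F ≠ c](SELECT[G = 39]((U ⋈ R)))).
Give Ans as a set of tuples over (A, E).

Natural join on G: {(3, a, 1, d), (3, a, 19, k), (3, a, 28, z), (3, n, 1, d), (3, n, 19, k), (3, n, 28, z), (39, d, 16, y), (39, d, 29, c), (39, k, 16, y), (39, k, 29, c), (39, r, 16, y), (39, r, 29, c), (39, s, 16, y), (39, s, 29, c), (39, x, 16, y), (39, x, 29, c)}
Filtering on G = 39 leaves {(39, d, 16, y), (39, d, 29, c), (39, k, 16, y), (39, k, 29, c), (39, r, 16, y), (39, r, 29, c), (39, s, 16, y), (39, s, 29, c), (39, x, 16, y), (39, x, 29, c)}.
Filtering on F ≠ c leaves {(39, d, 16, y), (39, k, 16, y), (39, r, 16, y), (39, s, 16, y), (39, x, 16, y)}.
π_{A, E} gives {(16, d), (16, k), (16, r), (16, s), (16, x)}.

{(16, d), (16, k), (16, r), (16, s), (16, x)}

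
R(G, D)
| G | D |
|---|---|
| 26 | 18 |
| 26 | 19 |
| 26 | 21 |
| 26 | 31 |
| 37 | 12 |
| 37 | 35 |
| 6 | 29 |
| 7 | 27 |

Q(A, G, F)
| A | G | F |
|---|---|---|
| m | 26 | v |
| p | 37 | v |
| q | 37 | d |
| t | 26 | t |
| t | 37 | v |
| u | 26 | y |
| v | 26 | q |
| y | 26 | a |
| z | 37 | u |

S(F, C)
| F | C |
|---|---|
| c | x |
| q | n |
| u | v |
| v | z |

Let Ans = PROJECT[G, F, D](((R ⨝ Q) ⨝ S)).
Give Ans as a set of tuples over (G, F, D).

Natural join on G: {(26, 18, m, v), (26, 18, t, t), (26, 18, u, y), (26, 18, v, q), (26, 18, y, a), (26, 19, m, v), (26, 19, t, t), (26, 19, u, y), (26, 19, v, q), (26, 19, y, a), (26, 21, m, v), (26, 21, t, t), (26, 21, u, y), (26, 21, v, q), (26, 21, y, a), (26, 31, m, v), (26, 31, t, t), (26, 31, u, y), (26, 31, v, q), (26, 31, y, a), (37, 12, p, v), (37, 12, q, d), (37, 12, t, v), (37, 12, z, u), (37, 35, p, v), (37, 35, q, d), (37, 35, t, v), (37, 35, z, u)}
Natural join on F: {(26, 18, m, v, z), (26, 18, v, q, n), (26, 19, m, v, z), (26, 19, v, q, n), (26, 21, m, v, z), (26, 21, v, q, n), (26, 31, m, v, z), (26, 31, v, q, n), (37, 12, p, v, z), (37, 12, t, v, z), (37, 12, z, u, v), (37, 35, p, v, z), (37, 35, t, v, z), (37, 35, z, u, v)}
Keep only column(s) G, F, D (2 duplicate(s) eliminated): {(26, q, 18), (26, q, 19), (26, q, 21), (26, q, 31), (26, v, 18), (26, v, 19), (26, v, 21), (26, v, 31), (37, u, 12), (37, u, 35), (37, v, 12), (37, v, 35)}

{(26, q, 18), (26, q, 19), (26, q, 21), (26, q, 31), (26, v, 18), (26, v, 19), (26, v, 21), (26, v, 31), (37, u, 12), (37, u, 35), (37, v, 12), (37, v, 35)}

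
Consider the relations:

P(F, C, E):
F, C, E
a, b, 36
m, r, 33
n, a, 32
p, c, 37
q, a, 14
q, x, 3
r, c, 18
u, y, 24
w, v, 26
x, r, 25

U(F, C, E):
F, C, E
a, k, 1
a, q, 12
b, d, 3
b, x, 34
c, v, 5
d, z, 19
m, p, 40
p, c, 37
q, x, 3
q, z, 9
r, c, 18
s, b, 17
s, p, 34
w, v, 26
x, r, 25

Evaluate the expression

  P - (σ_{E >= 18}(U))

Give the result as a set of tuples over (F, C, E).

{(a, b, 36), (m, r, 33), (n, a, 32), (q, a, 14), (q, x, 3), (u, y, 24)}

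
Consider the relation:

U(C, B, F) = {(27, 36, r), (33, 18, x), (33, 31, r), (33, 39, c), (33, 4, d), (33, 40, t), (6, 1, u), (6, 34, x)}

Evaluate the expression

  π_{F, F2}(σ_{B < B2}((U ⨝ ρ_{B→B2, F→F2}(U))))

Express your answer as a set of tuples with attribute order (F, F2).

ρ[B→B2, F→F2]: schema becomes (C, B2, F2); tuples unchanged.
Natural join on C: {(27, 36, r, 36, r), (33, 18, x, 18, x), (33, 18, x, 31, r), (33, 18, x, 39, c), (33, 18, x, 4, d), (33, 18, x, 40, t), (33, 31, r, 18, x), (33, 31, r, 31, r), (33, 31, r, 39, c), (33, 31, r, 4, d), (33, 31, r, 40, t), (33, 39, c, 18, x), (33, 39, c, 31, r), (33, 39, c, 39, c), (33, 39, c, 4, d), (33, 39, c, 40, t), (33, 4, d, 18, x), (33, 4, d, 31, r), (33, 4, d, 39, c), (33, 4, d, 4, d), (33, 4, d, 40, t), (33, 40, t, 18, x), (33, 40, t, 31, r), (33, 40, t, 39, c), (33, 40, t, 4, d), (33, 40, t, 40, t), (6, 1, u, 1, u), (6, 1, u, 34, x), (6, 34, x, 1, u), (6, 34, x, 34, x)}
σ[B < B2]: keep tuples satisfying B < B2 → {(33, 18, x, 31, r), (33, 18, x, 39, c), (33, 18, x, 40, t), (33, 31, r, 39, c), (33, 31, r, 40, t), (33, 39, c, 40, t), (33, 4, d, 18, x), (33, 4, d, 31, r), (33, 4, d, 39, c), (33, 4, d, 40, t), (6, 1, u, 34, x)}
π_{F, F2} gives {(c, t), (d, c), (d, r), (d, t), (d, x), (r, c), (r, t), (u, x), (x, c), (x, r), (x, t)}.

{(c, t), (d, c), (d, r), (d, t), (d, x), (r, c), (r, t), (u, x), (x, c), (x, r), (x, t)}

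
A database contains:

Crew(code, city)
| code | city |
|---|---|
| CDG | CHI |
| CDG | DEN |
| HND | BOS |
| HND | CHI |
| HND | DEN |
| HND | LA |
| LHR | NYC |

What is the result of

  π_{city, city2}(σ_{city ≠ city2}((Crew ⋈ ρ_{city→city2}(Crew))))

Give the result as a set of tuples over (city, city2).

ρ[city→city2]: schema becomes (code, city2); tuples unchanged.
Crew ⋈ ρ_{city→city2}(Crew) (natural join on code): {(CDG, CHI, CHI), (CDG, CHI, DEN), (CDG, DEN, CHI), (CDG, DEN, DEN), (HND, BOS, BOS), (HND, BOS, CHI), (HND, BOS, DEN), (HND, BOS, LA), (HND, CHI, BOS), (HND, CHI, CHI), (HND, CHI, DEN), (HND, CHI, LA), (HND, DEN, BOS), (HND, DEN, CHI), (HND, DEN, DEN), (HND, DEN, LA), (HND, LA, BOS), (HND, LA, CHI), (HND, LA, DEN), (HND, LA, LA), (LHR, NYC, NYC)}
Apply σ_{city ≠ city2}; surviving tuples: {(CDG, CHI, DEN), (CDG, DEN, CHI), (HND, BOS, CHI), (HND, BOS, DEN), (HND, BOS, LA), (HND, CHI, BOS), (HND, CHI, DEN), (HND, CHI, LA), (HND, DEN, BOS), (HND, DEN, CHI), (HND, DEN, LA), (HND, LA, BOS), (HND, LA, CHI), (HND, LA, DEN)}
π_{city, city2} gives {(BOS, CHI), (BOS, DEN), (BOS, LA), (CHI, BOS), (CHI, DEN), (CHI, LA), (DEN, BOS), (DEN, CHI), (DEN, LA), (LA, BOS), (LA, CHI), (LA, DEN)} (2 duplicate(s) eliminated).

{(BOS, CHI), (BOS, DEN), (BOS, LA), (CHI, BOS), (CHI, DEN), (CHI, LA), (DEN, BOS), (DEN, CHI), (DEN, LA), (LA, BOS), (LA, CHI), (LA, DEN)}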